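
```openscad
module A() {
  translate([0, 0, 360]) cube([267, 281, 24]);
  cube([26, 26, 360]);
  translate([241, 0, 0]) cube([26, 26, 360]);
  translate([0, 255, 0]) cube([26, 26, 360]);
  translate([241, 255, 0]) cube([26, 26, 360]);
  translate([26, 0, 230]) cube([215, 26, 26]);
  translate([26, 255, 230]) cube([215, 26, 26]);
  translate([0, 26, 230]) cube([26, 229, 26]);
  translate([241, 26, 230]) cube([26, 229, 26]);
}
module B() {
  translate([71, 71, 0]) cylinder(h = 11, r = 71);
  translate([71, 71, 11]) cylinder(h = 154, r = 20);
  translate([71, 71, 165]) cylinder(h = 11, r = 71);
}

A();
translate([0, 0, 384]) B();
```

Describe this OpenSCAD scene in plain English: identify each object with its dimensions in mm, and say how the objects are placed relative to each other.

A is a simple wooden stool: a rectangular seat 267 mm (x) by 281 mm (y), 24 mm thick, top face at z = 384 mm, on four square legs, each 26×26 mm in cross-section. The legs rest on z = 0, each flush with a corner of the seat. Four stretchers, 26 mm wide and 26 mm tall, connect adjacent legs with their undersides at z = 230 mm, each running between the inner faces of the legs it joins and aligned with the legs' outer faces on the other axis.

B is a spool: two coaxial disc flanges of radius 71 mm and thickness 11 mm, joined by a core cylinder of radius 20 mm and height 154 mm. The lower flange rests on z = 0 and the three cylinders share a vertical axis.

The spool is on top of the stool.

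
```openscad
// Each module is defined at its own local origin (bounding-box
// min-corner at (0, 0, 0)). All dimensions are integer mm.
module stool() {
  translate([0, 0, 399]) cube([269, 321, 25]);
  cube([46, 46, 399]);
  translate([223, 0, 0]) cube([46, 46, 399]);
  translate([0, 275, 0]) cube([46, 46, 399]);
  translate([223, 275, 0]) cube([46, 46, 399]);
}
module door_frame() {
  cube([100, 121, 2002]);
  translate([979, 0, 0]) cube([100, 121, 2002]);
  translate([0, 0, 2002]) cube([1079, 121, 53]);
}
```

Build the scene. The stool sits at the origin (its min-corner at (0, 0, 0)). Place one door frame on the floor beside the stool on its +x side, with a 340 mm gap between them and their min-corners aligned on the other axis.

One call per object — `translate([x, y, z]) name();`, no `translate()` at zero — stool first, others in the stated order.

stool();
translate([609, 0, 0]) door_frame();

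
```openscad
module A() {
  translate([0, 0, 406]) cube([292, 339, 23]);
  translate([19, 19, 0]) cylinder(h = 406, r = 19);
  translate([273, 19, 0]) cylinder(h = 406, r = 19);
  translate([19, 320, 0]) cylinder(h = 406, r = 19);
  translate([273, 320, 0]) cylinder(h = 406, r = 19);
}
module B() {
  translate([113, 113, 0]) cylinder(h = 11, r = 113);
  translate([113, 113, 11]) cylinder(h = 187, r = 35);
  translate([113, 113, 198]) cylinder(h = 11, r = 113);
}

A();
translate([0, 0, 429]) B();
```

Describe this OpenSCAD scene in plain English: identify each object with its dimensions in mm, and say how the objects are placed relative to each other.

A is a simple wooden stool: a rectangular seat 292 mm (x) by 339 mm (y), 23 mm thick, top face at z = 429 mm, on four round legs, each 38 mm in diameter. The legs rest on z = 0, each leg's axis is inset half a diameter from the nearest pair of seat edges (so the leg's bounding box is flush with the corner).

B is a spool: two coaxial disc flanges of radius 113 mm and thickness 11 mm, joined by a core cylinder of radius 35 mm and height 187 mm. The lower flange rests on z = 0 and the three cylinders share a vertical axis.

The spool is on top of the stool.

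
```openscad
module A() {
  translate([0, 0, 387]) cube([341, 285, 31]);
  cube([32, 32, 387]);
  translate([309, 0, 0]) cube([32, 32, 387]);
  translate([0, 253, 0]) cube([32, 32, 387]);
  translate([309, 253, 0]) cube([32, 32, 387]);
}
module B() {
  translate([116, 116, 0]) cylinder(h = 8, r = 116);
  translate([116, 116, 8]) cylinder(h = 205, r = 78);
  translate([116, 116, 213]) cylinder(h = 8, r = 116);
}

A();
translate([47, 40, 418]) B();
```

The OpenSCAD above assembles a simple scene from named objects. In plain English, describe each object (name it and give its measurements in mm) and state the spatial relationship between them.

A is a four-legged stool. The seat is 341×285 mm, 31 mm thick, top at z = 418 mm. It stands on four square legs, each 32×32 mm in cross-section, from z = 0 to the seat underside, each flush with a corner of the seat.

B is a spool: two coaxial disc flanges of radius 116 mm and thickness 8 mm, joined by a core cylinder of radius 78 mm and height 205 mm. The lower flange rests on z = 0 and the three cylinders share a vertical axis.

The spool is on top of the stool.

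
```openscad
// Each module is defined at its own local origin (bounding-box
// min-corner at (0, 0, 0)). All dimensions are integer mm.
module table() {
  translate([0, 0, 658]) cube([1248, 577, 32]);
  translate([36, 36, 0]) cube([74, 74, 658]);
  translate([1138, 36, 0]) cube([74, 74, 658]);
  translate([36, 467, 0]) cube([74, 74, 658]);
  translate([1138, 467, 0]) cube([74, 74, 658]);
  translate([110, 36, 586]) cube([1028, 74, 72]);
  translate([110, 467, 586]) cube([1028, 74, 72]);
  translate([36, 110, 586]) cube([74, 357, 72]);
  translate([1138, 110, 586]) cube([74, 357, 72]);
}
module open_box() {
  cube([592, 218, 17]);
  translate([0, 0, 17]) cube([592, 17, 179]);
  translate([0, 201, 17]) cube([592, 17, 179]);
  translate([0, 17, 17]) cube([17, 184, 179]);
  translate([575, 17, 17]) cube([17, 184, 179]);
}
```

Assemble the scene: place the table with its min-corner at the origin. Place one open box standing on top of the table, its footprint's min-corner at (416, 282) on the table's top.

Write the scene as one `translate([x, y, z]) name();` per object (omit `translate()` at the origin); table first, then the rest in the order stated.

table();
translate([416, 282, 690]) open_box();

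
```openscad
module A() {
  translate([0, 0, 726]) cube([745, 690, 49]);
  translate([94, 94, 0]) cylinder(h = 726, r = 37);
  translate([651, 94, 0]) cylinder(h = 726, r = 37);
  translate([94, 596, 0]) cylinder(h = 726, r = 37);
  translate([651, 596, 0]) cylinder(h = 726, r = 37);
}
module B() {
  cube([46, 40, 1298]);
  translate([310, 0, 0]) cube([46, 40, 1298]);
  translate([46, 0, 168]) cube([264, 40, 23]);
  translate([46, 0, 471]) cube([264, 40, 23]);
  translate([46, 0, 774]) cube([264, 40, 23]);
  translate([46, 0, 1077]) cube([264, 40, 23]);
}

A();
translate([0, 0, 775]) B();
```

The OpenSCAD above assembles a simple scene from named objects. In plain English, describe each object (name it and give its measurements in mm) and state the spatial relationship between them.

A is a rectangular dining table. The top is 745×690×49 mm with its upper surface at z = 775 mm. It stands on four round legs of 74 mm diameter, each leg's bounding box inset 57 mm from the nearest pair of top edges, running from the floor to the underside of the top.

B is a wooden ladder with two side rails of 46×40 mm section and 1298 mm height, set 356 mm apart overall. Between them run 4 rectangular rungs (40 mm deep, 23 mm thick), front faces flush with the rails' −y face. The bottom of the first rung is 168 mm above the floor and each subsequent rung is 303 mm higher than the one below.

The ladder is on top of the table.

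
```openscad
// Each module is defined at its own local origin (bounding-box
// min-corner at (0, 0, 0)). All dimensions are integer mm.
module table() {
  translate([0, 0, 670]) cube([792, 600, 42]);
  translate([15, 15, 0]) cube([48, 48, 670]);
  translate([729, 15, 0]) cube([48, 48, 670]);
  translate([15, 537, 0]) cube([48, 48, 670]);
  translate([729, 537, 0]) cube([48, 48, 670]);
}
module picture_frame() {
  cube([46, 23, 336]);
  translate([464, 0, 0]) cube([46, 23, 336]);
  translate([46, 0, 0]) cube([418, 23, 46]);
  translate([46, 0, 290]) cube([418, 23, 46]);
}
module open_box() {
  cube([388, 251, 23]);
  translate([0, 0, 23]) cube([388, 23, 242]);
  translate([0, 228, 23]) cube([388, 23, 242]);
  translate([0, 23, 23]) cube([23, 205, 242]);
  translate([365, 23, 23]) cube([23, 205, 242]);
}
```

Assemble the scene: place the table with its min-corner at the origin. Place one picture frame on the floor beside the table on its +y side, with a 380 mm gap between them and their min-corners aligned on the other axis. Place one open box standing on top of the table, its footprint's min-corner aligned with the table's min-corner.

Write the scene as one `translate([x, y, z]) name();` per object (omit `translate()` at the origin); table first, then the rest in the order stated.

table();
translate([0, 980, 0]) picture_frame();
translate([0, 0, 712]) open_box();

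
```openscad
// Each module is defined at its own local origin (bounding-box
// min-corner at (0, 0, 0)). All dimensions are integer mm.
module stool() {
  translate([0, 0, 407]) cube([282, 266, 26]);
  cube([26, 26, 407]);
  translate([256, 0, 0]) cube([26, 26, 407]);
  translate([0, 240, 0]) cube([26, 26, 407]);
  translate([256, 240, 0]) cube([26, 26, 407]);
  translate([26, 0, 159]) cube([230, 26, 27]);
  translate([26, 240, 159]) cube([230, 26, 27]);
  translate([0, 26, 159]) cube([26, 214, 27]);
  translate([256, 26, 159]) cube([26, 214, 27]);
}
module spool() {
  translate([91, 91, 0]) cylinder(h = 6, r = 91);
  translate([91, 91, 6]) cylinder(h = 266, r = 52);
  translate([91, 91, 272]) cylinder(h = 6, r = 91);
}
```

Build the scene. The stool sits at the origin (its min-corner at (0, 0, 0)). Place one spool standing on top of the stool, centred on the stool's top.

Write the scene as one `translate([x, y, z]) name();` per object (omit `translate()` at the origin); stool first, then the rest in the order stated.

stool();
translate([50, 42, 433]) spool();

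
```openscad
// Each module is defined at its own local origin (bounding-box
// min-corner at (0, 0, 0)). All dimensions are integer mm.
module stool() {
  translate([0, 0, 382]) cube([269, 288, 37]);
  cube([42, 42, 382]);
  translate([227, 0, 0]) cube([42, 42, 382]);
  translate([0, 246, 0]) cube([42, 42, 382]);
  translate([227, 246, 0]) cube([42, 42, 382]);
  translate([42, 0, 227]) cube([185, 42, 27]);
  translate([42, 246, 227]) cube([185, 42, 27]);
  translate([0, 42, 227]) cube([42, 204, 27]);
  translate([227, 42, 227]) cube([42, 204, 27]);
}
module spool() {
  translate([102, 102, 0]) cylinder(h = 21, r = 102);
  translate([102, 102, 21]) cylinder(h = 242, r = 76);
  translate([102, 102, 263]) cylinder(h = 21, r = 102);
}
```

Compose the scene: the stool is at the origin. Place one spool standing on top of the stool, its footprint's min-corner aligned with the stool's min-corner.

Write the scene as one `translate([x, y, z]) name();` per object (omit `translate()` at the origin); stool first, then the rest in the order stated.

stool();
translate([0, 0, 419]) spool();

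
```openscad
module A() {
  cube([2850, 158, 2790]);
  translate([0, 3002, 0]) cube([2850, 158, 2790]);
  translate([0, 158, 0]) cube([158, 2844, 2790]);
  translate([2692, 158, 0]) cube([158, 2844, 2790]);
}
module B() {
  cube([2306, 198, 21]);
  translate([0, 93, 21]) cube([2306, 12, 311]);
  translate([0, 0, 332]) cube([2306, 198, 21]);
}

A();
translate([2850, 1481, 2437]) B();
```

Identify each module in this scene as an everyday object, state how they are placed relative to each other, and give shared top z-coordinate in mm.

Both tops at z = 2790 mm.

A is a house frame. B is an I-beam. The I-beam is beside the house frame with their tops flush at z = 2790. The shared top z-coordinate is 2790 mm.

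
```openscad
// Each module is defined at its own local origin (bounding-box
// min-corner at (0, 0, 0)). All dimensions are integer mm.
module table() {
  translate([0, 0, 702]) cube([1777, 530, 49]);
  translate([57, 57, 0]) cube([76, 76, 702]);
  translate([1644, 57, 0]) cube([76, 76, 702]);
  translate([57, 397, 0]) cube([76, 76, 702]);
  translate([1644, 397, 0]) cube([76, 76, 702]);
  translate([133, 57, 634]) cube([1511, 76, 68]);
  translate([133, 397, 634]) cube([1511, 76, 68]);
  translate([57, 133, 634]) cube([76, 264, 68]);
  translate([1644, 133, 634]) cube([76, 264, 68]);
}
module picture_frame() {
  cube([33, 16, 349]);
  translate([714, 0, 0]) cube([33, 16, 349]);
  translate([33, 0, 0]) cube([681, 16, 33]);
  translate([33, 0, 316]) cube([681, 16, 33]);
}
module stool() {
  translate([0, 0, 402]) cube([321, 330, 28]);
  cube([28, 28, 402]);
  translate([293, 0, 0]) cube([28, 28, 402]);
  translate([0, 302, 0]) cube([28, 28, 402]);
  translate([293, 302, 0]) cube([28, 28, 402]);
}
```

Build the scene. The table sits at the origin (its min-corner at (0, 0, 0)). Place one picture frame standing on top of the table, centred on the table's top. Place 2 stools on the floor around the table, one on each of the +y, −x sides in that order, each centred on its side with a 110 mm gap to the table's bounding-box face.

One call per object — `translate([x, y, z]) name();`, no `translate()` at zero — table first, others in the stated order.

table();
translate([515, 257, 751]) picture_frame();
translate([728, 640, 0]) stool();
translate([-431, 100, 0]) stool();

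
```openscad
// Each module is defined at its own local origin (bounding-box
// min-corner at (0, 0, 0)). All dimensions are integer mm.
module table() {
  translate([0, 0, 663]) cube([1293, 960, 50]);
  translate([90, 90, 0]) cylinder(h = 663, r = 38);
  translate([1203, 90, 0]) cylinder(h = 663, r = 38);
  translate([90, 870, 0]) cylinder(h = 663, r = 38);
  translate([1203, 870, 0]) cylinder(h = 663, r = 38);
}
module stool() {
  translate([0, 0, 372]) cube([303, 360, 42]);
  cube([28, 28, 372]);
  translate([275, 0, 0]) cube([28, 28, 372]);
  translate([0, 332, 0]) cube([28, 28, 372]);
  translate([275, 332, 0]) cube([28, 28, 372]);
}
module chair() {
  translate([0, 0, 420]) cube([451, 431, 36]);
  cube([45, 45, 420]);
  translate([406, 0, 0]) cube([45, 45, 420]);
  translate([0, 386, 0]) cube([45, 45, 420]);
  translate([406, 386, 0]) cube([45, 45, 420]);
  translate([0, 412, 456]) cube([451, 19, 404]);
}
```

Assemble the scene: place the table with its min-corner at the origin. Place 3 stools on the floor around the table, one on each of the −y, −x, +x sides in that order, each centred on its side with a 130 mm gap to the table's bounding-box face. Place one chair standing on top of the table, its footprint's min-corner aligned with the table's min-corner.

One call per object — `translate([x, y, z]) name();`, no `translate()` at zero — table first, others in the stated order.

table();
translate([495, -490, 0]) stool();
translate([-433, 300, 0]) stool();
translate([1423, 300, 0]) stool();
translate([0, 0, 713]) chair();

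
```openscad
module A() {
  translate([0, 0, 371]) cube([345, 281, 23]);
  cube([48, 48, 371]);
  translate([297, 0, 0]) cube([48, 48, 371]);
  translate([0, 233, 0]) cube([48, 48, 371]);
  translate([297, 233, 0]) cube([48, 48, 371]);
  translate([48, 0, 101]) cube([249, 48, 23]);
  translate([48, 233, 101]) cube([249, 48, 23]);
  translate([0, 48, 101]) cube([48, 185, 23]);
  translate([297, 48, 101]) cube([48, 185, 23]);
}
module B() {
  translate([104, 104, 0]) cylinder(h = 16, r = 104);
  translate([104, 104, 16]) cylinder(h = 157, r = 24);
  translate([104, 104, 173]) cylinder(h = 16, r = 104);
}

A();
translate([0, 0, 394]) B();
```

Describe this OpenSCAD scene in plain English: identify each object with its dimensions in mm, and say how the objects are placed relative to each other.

A is a four-legged stool. The seat is 345×281 mm, 23 mm thick, top at z = 394 mm. It stands on four square legs, each 48×48 mm in cross-section, from z = 0 to the seat underside, each flush with a corner of the seat. Four stretchers, 48 mm wide and 23 mm tall, connect adjacent legs with their undersides at z = 101 mm, each running between the inner faces of the legs it joins and aligned with the legs' outer faces on the other axis.

B is a spool: two coaxial disc flanges of radius 104 mm and thickness 16 mm, joined by a core cylinder of radius 24 mm and height 157 mm. The lower flange rests on z = 0 and the three cylinders share a vertical axis.

The spool is on top of the stool.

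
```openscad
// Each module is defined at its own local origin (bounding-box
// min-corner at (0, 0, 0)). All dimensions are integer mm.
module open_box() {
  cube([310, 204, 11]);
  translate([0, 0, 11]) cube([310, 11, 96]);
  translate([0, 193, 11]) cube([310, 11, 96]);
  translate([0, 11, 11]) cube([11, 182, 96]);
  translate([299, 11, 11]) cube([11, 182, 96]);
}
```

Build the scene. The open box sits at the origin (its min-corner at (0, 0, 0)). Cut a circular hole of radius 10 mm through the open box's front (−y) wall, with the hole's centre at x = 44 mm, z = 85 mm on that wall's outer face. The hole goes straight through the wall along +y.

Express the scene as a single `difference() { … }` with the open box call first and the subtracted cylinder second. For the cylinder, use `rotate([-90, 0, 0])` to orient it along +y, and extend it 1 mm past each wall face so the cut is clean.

difference() {
  open_box();
  translate([44, -1, 85]) rotate([-90, 0, 0]) cylinder(h = 13, r = 10);
}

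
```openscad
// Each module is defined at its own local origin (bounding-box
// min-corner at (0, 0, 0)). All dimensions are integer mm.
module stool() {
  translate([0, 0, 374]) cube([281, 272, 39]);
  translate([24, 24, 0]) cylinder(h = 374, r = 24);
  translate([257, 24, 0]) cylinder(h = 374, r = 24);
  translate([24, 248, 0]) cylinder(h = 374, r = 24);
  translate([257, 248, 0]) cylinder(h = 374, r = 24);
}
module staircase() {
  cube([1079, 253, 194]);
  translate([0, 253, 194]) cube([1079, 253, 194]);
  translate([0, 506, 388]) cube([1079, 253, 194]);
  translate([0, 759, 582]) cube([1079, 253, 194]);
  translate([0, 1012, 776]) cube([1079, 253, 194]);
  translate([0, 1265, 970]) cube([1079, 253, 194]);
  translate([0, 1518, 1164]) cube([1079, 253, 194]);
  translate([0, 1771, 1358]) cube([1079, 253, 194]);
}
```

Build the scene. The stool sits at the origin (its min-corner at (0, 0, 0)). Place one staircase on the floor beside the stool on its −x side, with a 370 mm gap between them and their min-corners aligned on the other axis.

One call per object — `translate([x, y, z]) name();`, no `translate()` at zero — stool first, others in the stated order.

stool();
translate([-1449, 0, 0]) staircase();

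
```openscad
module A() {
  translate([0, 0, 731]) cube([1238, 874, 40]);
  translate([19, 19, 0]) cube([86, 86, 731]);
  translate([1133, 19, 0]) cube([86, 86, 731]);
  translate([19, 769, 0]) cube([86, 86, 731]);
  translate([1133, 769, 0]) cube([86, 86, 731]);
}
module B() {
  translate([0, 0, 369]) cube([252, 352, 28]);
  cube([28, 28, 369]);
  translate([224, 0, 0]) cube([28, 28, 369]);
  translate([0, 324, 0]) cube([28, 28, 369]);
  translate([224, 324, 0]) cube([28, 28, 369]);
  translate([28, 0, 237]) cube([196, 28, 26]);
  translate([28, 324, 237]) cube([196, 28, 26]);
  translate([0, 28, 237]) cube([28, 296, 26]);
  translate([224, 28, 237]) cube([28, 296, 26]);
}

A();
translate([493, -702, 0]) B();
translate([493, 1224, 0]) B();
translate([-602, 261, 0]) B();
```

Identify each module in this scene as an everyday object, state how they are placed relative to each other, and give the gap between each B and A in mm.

Each stool's nearest face is 350 mm from the table's bounding box.

A is a table. B is a stool. Three stools sit around the table at the −y, +y, −x sides. The gap between each stool and the table is 350 mm.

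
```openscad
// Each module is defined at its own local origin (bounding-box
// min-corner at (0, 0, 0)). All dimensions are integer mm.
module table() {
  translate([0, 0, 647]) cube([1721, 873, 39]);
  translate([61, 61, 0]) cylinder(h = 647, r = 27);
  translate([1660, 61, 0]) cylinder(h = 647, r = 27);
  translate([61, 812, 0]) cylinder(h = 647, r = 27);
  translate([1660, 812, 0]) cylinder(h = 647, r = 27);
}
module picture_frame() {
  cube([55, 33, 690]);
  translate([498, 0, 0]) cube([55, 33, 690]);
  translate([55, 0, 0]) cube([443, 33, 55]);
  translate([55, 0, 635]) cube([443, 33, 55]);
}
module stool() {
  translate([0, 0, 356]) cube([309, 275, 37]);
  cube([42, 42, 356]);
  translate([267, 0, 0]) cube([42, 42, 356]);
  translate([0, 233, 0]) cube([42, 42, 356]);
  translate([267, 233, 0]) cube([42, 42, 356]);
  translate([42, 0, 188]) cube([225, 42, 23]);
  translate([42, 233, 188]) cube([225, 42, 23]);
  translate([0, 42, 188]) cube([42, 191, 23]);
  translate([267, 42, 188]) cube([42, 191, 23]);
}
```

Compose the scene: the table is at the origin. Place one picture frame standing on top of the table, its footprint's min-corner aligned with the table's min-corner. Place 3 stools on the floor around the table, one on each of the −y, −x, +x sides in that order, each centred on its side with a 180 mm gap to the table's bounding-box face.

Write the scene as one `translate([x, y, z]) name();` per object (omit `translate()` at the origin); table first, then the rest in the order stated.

table();
translate([0, 0, 686]) picture_frame();
translate([706, -455, 0]) stool();
translate([-489, 299, 0]) stool();
translate([1901, 299, 0]) stool();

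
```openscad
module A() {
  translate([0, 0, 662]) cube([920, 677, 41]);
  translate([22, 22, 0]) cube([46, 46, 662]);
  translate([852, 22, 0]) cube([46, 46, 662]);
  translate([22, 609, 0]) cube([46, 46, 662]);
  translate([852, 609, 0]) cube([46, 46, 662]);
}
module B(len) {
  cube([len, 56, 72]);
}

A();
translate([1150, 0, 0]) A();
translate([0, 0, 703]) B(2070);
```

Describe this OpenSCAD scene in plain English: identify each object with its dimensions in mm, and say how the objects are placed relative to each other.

A is a table with a 920×677 mm rectangular top, 41 mm thick, top surface at z = 703 mm, supported by four 46×46 mm square legs, each inset 22 mm from the nearest pair of top edges, running from the floor.

B is a rectangular beam 2070 mm long (x), 56 mm deep (y), 72 mm thick (z).

The beam spans the tops of two tables placed 230 mm apart, resting at z = 703 mm.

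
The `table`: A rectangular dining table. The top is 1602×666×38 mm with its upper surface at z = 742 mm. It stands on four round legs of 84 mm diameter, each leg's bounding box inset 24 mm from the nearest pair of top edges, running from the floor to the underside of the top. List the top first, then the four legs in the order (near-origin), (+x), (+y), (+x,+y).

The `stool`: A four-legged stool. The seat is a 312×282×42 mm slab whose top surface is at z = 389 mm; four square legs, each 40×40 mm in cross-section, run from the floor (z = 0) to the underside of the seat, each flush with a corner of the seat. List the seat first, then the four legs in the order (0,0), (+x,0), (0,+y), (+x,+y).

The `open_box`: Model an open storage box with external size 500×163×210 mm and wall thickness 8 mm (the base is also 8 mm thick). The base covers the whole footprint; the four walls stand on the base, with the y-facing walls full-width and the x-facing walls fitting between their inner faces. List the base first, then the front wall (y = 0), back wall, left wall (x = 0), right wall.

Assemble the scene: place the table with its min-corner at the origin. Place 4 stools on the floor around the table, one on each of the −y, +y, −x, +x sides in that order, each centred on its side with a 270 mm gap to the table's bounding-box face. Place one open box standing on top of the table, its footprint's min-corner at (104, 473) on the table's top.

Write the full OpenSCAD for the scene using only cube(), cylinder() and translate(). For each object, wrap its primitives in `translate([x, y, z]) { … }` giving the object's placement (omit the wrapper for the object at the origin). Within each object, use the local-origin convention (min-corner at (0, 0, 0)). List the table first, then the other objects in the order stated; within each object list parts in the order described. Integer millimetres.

translate([0, 0, 704]) cube([1602, 666, 38]);
translate([66, 66, 0]) cylinder(h = 704, r = 42);
translate([1536, 66, 0]) cylinder(h = 704, r = 42);
translate([66, 600, 0]) cylinder(h = 704, r = 42);
translate([1536, 600, 0]) cylinder(h = 704, r = 42);
translate([645, -552, 0]) {
  translate([0, 0, 347]) cube([312, 282, 42]);
  cube([40, 40, 347]);
  translate([272, 0, 0]) cube([40, 40, 347]);
  translate([0, 242, 0]) cube([40, 40, 347]);
  translate([272, 242, 0]) cube([40, 40, 347]);
}
translate([645, 936, 0]) {
  translate([0, 0, 347]) cube([312, 282, 42]);
  cube([40, 40, 347]);
  translate([272, 0, 0]) cube([40, 40, 347]);
  translate([0, 242, 0]) cube([40, 40, 347]);
  translate([272, 242, 0]) cube([40, 40, 347]);
}
translate([-582, 192, 0]) {
  translate([0, 0, 347]) cube([312, 282, 42]);
  cube([40, 40, 347]);
  translate([272, 0, 0]) cube([40, 40, 347]);
  translate([0, 242, 0]) cube([40, 40, 347]);
  translate([272, 242, 0]) cube([40, 40, 347]);
}
translate([1872, 192, 0]) {
  translate([0, 0, 347]) cube([312, 282, 42]);
  cube([40, 40, 347]);
  translate([272, 0, 0]) cube([40, 40, 347]);
  translate([0, 242, 0]) cube([40, 40, 347]);
  translate([272, 242, 0]) cube([40, 40, 347]);
}
translate([104, 473, 742]) {
  cube([500, 163, 8]);
  translate([0, 0, 8]) cube([500, 8, 202]);
  translate([0, 155, 8]) cube([500, 8, 202]);
  translate([0, 8, 8]) cube([8, 147, 202]);
  translate([492, 8, 8]) cube([8, 147, 202]);
}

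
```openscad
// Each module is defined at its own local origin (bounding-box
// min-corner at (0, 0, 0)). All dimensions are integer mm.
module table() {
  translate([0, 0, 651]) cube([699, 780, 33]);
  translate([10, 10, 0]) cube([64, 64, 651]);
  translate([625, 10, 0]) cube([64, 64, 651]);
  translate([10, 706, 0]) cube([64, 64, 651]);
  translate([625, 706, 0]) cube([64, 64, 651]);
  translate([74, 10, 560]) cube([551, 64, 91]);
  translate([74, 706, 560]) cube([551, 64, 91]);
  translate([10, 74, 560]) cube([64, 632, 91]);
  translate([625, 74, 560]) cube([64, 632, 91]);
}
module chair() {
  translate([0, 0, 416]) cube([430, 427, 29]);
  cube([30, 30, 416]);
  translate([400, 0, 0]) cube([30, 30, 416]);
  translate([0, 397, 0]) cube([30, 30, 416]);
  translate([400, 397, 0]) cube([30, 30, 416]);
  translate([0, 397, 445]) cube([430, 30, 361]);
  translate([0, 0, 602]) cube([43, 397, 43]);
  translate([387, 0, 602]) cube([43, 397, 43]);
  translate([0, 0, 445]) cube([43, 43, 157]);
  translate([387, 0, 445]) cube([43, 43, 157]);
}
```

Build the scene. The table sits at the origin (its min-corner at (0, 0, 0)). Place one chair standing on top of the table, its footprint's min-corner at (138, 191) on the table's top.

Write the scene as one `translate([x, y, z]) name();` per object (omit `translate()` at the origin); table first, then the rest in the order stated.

table();
translate([138, 191, 684]) chair();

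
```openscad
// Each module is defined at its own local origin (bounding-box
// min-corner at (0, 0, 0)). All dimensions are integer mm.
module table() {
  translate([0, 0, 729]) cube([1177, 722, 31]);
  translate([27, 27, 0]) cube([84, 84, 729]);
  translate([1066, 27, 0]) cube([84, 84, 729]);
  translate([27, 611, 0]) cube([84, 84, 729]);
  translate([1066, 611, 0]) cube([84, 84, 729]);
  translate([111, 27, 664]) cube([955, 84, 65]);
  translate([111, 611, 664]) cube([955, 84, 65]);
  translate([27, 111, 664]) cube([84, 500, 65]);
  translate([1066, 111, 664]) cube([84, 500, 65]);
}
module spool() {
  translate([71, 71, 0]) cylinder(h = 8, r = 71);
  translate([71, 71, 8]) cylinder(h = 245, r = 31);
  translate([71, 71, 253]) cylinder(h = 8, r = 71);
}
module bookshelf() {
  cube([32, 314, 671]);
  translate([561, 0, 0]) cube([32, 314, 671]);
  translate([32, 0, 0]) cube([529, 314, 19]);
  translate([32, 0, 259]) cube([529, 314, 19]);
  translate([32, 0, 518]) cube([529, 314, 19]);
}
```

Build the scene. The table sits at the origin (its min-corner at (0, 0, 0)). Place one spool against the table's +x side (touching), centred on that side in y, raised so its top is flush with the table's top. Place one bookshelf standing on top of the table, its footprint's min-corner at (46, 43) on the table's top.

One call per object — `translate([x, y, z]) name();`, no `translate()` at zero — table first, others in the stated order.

table();
translate([1177, 290, 499]) spool();
translate([46, 43, 760]) bookshelf();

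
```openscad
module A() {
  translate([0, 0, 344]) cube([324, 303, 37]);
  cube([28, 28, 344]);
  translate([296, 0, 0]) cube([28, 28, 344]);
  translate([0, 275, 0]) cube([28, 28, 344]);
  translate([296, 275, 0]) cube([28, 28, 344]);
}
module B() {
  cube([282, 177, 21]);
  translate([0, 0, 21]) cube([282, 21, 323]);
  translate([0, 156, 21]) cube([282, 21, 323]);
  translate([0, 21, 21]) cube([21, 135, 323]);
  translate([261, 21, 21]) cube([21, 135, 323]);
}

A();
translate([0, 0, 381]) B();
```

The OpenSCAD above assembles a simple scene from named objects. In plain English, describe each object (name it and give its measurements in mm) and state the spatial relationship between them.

A is a four-legged stool. The seat is 324×303 mm, 37 mm thick, top at z = 381 mm. It stands on four square legs, each 28×28 mm in cross-section, from z = 0 to the seat underside, each flush with a corner of the seat.

B is an open storage box with external size 282×177×344 mm and wall thickness 21 mm (the base is also 21 mm thick). The base covers the whole footprint; the four walls stand on the base, with the y-facing walls full-width and the x-facing walls fitting between their inner faces.

The open box is on top of the stool.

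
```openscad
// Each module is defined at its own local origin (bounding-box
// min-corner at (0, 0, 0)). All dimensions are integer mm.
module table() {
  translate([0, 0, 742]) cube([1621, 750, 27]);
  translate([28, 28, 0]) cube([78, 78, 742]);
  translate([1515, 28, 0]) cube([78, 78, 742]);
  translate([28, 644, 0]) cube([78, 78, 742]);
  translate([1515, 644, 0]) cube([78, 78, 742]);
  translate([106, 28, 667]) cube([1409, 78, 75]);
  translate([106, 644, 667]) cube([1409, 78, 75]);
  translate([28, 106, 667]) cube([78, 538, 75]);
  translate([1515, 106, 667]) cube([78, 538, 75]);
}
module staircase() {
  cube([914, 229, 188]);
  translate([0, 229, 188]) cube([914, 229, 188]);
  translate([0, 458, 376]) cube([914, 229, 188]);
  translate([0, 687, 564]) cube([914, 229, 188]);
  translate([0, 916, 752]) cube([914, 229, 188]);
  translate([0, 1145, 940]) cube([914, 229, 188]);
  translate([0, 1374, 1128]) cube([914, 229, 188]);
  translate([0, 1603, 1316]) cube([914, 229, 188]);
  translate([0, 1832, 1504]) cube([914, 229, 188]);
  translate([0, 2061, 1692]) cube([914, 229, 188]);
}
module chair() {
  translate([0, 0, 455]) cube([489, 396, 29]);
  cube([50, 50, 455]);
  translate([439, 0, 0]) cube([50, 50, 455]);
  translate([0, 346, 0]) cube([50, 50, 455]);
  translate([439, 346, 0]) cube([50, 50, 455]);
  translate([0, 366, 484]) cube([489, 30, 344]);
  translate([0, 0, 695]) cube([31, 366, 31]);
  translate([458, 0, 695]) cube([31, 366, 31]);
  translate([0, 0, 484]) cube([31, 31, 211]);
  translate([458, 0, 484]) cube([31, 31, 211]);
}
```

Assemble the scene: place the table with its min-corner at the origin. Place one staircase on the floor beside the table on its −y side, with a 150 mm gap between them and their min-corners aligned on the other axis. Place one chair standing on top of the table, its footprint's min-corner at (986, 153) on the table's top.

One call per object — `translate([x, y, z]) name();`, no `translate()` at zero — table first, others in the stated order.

table();
translate([0, -2440, 0]) staircase();
translate([986, 153, 769]) chair();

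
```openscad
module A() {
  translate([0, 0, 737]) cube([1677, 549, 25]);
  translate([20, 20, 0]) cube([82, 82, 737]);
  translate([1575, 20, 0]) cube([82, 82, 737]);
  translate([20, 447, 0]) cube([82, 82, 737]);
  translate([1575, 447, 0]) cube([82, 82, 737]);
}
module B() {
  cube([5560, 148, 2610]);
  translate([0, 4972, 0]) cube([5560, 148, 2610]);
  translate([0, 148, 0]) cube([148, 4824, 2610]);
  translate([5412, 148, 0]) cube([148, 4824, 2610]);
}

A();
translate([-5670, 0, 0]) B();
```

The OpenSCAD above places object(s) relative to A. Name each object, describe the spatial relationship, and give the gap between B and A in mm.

A is a table. B is a house frame. The house frame is on the floor beside the table on its −x side. The gap between the house frame and the table is 110 mm.

The house frame's nearest face is 110 mm from the table's −x face.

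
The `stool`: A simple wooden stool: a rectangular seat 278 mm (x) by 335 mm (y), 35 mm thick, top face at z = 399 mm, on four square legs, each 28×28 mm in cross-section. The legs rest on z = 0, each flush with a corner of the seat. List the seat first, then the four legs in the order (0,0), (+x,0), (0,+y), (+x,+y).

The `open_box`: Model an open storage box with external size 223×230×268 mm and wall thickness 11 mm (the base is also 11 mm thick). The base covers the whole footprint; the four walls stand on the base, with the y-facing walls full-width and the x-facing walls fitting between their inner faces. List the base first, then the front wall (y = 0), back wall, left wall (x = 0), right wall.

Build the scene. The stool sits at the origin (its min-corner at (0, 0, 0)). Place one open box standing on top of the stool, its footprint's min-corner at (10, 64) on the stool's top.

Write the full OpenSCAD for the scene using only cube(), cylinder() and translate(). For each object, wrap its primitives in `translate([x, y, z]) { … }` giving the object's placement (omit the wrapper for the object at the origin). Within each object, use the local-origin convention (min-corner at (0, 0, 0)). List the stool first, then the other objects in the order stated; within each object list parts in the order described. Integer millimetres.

translate([0, 0, 364]) cube([278, 335, 35]);
cube([28, 28, 364]);
translate([250, 0, 0]) cube([28, 28, 364]);
translate([0, 307, 0]) cube([28, 28, 364]);
translate([250, 307, 0]) cube([28, 28, 364]);
translate([10, 64, 399]) {
  cube([223, 230, 11]);
  translate([0, 0, 11]) cube([223, 11, 257]);
  translate([0, 219, 11]) cube([223, 11, 257]);
  translate([0, 11, 11]) cube([11, 208, 257]);
  translate([212, 11, 11]) cube([11, 208, 257]);
}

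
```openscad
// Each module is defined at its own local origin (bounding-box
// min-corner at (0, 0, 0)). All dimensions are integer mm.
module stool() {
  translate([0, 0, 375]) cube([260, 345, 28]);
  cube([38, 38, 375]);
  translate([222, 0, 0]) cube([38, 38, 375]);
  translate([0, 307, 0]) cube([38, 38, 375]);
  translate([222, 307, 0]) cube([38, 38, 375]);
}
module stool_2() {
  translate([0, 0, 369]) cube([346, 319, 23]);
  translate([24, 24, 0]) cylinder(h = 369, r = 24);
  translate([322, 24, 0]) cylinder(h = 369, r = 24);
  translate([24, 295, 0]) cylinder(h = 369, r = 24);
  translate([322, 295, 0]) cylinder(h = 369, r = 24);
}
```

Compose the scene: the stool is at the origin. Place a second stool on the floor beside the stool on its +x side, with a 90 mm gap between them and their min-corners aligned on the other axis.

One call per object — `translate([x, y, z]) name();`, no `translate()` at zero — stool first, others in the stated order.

stool();
translate([350, 0, 0]) stool_2();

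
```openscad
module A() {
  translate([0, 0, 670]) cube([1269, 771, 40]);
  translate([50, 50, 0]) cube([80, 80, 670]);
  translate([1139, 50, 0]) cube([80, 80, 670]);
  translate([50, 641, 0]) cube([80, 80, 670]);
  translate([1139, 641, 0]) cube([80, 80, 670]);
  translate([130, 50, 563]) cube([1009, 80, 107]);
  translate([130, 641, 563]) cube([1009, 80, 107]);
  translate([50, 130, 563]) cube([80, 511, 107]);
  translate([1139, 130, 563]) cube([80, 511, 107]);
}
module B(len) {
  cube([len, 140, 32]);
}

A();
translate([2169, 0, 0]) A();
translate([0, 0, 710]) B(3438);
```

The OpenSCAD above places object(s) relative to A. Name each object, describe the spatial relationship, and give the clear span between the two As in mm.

A is a table. B is a beam. A beam spans the tops of two tables. The clear span between the two tables is 900 mm.

Second table starts at x = 2169; first ends at x = 1269; clear span = 2169 − 1269 = 900 mm.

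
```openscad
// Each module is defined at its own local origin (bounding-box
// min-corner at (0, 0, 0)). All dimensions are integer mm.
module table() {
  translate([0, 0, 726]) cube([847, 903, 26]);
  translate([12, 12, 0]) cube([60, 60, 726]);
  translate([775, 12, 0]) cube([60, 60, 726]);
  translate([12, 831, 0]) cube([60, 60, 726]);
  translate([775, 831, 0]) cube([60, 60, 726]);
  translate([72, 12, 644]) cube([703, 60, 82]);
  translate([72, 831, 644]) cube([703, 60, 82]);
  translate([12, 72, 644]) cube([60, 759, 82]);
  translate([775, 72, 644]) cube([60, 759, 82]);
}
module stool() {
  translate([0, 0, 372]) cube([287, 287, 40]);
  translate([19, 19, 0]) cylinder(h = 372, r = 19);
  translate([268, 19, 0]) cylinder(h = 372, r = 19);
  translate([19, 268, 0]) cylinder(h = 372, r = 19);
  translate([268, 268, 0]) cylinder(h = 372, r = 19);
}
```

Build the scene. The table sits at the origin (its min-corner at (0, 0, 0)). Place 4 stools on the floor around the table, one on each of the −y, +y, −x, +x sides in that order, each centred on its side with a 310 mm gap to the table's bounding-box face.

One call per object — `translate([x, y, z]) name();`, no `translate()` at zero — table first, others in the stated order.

table();
translate([280, -597, 0]) stool();
translate([280, 1213, 0]) stool();
translate([-597, 308, 0]) stool();
translate([1157, 308, 0]) stool();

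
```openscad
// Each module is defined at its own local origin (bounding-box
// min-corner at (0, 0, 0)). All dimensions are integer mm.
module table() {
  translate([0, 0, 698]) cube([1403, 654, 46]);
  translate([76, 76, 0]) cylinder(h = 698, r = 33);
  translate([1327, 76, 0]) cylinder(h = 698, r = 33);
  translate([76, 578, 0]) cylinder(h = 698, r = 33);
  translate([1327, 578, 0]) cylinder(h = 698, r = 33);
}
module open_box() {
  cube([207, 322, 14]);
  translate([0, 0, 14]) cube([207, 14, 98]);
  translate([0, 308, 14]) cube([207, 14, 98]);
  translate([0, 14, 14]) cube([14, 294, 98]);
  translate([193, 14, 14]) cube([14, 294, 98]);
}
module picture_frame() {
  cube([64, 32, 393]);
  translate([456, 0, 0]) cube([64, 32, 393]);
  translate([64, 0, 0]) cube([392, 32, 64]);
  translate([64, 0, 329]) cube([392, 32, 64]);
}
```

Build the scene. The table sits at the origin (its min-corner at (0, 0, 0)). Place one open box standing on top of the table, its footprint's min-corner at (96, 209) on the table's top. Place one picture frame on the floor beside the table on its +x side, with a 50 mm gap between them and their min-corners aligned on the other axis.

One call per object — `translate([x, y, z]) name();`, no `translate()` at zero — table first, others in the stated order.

table();
translate([96, 209, 744]) open_box();
translate([1453, 0, 0]) picture_frame();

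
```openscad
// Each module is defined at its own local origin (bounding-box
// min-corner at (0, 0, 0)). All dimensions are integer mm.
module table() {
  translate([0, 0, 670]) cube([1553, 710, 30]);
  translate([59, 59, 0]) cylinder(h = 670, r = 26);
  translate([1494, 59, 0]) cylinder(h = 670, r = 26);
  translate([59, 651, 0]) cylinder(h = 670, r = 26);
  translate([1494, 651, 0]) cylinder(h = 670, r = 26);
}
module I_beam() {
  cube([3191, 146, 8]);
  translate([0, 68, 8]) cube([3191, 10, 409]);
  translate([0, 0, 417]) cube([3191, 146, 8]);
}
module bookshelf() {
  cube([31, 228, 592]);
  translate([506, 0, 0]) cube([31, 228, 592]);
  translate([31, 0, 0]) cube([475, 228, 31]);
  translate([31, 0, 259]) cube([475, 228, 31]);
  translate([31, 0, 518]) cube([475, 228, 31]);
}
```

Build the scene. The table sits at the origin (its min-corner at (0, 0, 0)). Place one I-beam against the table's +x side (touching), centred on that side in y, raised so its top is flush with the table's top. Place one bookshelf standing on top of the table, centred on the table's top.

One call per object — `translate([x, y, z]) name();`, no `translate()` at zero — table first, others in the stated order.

table();
translate([1553, 282, 275]) I_beam();
translate([508, 241, 700]) bookshelf();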